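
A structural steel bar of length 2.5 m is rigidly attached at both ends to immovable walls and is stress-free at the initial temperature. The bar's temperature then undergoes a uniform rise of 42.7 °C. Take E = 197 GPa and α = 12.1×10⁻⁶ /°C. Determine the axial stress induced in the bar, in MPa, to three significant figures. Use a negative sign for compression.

-102 MPa

Free thermal expansion αLΔT = 12.1e-6 · 2500 · 42.7 = 1.292 mm.
The walls impose strain ε = −(1.292)/2500 = -5.1667e-04; σ = Eε = 197000 · -5.1667e-04 = -101.8 MPa.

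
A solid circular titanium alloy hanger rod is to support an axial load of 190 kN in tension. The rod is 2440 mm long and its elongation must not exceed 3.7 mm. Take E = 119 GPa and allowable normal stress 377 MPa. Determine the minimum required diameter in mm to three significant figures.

Required area A ≥ P/σ_allow = 190000/377 = 504 mm².
For a solid circular section, d ≥ √(4A/π) = 25.33 mm.
Elongation limit: A ≥ PL/(Eδ_allow) = 190000·2440/(119000·3.7) = 1053 mm² ⇒ d ≥ 36.61 mm.
The elongation limit governs.

36.6 mm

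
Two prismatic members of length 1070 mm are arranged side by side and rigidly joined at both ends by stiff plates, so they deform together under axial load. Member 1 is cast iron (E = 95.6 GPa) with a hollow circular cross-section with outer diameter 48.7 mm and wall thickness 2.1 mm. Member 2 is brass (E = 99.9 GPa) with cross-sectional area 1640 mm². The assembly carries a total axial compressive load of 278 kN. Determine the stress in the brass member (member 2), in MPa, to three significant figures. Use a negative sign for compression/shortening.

-144 MPa

A_1 = 307.4 mm².
Equal strain + equilibrium ⇒ each member carries load in proportion to AE: A₁E₁ = 29390000 N, A₂E₂ = 163800000 N, ΣAE = 193200000 N.
σ₂ = P·E₂/ΣAE = -278000·99900/193200000 = -143.7 MPa.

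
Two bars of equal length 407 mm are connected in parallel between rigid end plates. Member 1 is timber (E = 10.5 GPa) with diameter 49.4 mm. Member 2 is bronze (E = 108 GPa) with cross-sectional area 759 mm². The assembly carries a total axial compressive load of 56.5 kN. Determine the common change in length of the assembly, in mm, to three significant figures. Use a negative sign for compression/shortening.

-0.225 mm

A_1 = 1917 mm².
Equal strain + equilibrium ⇒ each member carries load in proportion to AE: A₁E₁ = 20120000 N, A₂E₂ = 81970000 N, ΣAE = 102100000 N.
δ = PL/ΣAE = -56500·407/102100000 = -0.2252 mm.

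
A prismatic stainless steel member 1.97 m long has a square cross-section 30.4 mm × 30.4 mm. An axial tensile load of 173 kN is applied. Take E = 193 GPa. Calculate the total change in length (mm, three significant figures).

1.91 mm

A = 924.2 mm².
δ_mech = NL/(AE) = 173000·1970/(924.2·193000) = 1.911 mm.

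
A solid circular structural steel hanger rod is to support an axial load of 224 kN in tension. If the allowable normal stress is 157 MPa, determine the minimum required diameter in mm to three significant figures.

42.6 mm

Required area A ≥ P/σ_allow = 224000/157 = 1427 mm².
For a solid circular section, d ≥ √(4A/π) = 42.62 mm.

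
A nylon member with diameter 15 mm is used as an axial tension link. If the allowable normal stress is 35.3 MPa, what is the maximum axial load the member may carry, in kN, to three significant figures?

6.24 kN

A = 176.7 mm².
P_max = σ_allow · A = 35.3 · 176.7 = 6238 N = 6.238 kN.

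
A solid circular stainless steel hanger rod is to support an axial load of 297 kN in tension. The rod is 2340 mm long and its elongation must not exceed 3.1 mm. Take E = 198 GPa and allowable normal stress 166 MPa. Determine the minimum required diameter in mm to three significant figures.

47.7 mm

Required area A ≥ P/σ_allow = 297000/166 = 1789 mm².
For a solid circular section, d ≥ √(4A/π) = 47.73 mm.
Elongation limit: A ≥ PL/(Eδ_allow) = 297000·2340/(198000·3.1) = 1132 mm² ⇒ d ≥ 37.97 mm.
The stress limit governs.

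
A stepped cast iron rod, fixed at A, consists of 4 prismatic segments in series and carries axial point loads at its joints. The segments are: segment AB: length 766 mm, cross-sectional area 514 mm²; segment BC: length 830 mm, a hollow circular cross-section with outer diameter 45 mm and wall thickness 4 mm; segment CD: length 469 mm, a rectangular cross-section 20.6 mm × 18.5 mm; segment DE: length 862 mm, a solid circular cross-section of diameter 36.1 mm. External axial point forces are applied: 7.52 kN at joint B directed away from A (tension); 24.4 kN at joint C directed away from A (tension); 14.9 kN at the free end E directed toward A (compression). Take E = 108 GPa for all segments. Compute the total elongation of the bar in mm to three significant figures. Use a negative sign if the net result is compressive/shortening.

Internal axial forces (sectioning from the free end, tension +): N_DE = -14.9 kN, N_CD = -14.9 kN, N_BC = 9.5 kN, N_AB = 17.02 kN.
A_BC = 515.2 mm².
A_CD = 381.1 mm².
A_DE = 1024 mm².
δ_AB = 17020·766/(514·108000) = 0.2349 mm
δ_BC = 9500·830/(515.2·108000) = 0.1417 mm
δ_CD = -14900·469/(381.1·108000) = -0.1698 mm
δ_DE = -14900·862/(1024·108000) = -0.1162 mm
δ = Σδ_i = 0.09059 mm.

0.0906 mm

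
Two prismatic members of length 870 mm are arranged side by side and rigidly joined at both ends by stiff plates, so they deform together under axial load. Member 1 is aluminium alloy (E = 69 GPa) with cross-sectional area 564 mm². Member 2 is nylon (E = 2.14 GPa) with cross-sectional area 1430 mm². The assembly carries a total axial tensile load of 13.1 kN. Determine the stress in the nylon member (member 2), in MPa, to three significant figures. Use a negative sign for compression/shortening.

0.668 MPa

Equal strain + equilibrium ⇒ each member carries load in proportion to AE: A₁E₁ = 38920000 N, A₂E₂ = 3060000 N, ΣAE = 41980000 N.
σ₂ = P·E₂/ΣAE = 13100·2140/41980000 = 0.6679 MPa.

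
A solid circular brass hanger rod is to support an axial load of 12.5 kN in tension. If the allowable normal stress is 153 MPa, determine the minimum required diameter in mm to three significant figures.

10.2 mm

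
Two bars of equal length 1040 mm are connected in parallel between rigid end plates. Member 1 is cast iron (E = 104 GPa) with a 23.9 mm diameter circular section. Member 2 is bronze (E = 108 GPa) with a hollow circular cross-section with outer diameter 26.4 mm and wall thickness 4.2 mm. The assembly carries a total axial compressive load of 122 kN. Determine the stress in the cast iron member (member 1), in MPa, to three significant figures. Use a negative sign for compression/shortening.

-162 MPa

A_1 = 448.6 mm².
A_2 = 292.9 mm².
Equal strain + equilibrium ⇒ each member carries load in proportion to AE: A₁E₁ = 46660000 N, A₂E₂ = 31640000 N, ΣAE = 78290000 N.
σ₁ = P·E₁/ΣAE = -122000·104000/78290000 = -162.1 MPa.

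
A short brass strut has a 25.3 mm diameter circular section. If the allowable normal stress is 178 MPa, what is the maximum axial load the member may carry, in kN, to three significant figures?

89.5 kN

A = 502.7 mm².
P_max = σ_allow · A = 178 · 502.7 = 89490 N = 89.49 kN.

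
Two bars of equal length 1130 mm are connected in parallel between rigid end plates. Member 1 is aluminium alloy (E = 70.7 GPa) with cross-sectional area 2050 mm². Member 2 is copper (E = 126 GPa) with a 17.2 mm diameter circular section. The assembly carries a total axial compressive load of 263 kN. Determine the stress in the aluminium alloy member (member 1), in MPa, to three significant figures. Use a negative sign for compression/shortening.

-107 MPa

A_2 = 232.4 mm².
Equal strain + equilibrium ⇒ each member carries load in proportion to AE: A₁E₁ = 144900000 N, A₂E₂ = 29280000 N, ΣAE = 174200000 N.
σ₁ = P·E₁/ΣAE = -263000·70700/174200000 = -106.7 MPa.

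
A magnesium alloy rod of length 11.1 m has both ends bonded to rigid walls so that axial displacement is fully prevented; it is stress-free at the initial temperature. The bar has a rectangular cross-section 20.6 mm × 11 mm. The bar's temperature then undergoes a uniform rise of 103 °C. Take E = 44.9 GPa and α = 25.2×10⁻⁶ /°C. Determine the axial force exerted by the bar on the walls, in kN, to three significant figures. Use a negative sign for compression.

Free thermal expansion αLΔT = 25.2e-6 · 11100 · 103 = 28.81 mm.
The walls impose strain ε = −(28.81)/11100 = -2.5956e-03; σ = Eε = 44900 · -2.5956e-03 = -116.5 MPa.
Wall reaction R = σ·A = -116.5·226.6 = -26410 N = -26.41 kN.

-26.4 kN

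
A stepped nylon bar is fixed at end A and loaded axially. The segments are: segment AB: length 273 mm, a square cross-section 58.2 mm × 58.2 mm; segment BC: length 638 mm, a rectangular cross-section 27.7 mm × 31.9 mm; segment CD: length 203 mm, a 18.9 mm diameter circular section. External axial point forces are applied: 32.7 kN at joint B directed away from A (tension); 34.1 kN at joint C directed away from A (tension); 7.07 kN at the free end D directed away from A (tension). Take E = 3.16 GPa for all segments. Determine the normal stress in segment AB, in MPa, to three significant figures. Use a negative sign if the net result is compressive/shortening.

21.8 MPa

Internal axial forces (sectioning from the free end, tension +): N_CD = 7.07 kN, N_BC = 41.17 kN, N_AB = 73.87 kN.
A_AB = 3387 mm².
σ_AB = N_AB/A_AB = 73870/3387 = 21.81 MPa.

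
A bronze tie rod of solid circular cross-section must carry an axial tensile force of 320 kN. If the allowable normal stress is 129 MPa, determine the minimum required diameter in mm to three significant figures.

Required area A ≥ P/σ_allow = 320000/129 = 2481 mm².
For a solid circular section, d ≥ √(4A/π) = 56.2 mm.

56.2 mm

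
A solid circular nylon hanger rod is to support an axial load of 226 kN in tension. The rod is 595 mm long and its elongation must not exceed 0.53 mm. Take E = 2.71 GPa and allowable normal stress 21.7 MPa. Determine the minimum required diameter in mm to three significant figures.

Required area A ≥ P/σ_allow = 226000/21.7 = 10410 mm².
For a solid circular section, d ≥ √(4A/π) = 115.2 mm.
Elongation limit: A ≥ PL/(Eδ_allow) = 226000·595/(2710·0.53) = 93620 mm² ⇒ d ≥ 345.3 mm.
The elongation limit governs.

345 mm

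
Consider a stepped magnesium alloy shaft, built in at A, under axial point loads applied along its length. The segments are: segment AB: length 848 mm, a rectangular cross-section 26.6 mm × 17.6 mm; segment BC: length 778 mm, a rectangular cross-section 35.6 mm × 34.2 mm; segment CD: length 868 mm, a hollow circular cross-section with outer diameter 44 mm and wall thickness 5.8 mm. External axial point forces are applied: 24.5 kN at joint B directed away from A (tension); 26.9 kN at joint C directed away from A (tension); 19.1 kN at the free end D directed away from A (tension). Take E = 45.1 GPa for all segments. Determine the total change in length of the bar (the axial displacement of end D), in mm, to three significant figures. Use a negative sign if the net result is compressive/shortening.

4.01 mm

Internal axial forces (sectioning from the free end, tension +): N_CD = 19.1 kN, N_BC = 46 kN, N_AB = 70.5 kN.
A_AB = 468.2 mm².
A_BC = 1218 mm².
A_CD = 696.1 mm².
δ_AB = 70500·848/(468.2·45100) = 2.831 mm
δ_BC = 46000·778/(1218·45100) = 0.6518 mm
δ_CD = 19100·868/(696.1·45100) = 0.5281 mm
δ = Σδ_i = 4.011 mm.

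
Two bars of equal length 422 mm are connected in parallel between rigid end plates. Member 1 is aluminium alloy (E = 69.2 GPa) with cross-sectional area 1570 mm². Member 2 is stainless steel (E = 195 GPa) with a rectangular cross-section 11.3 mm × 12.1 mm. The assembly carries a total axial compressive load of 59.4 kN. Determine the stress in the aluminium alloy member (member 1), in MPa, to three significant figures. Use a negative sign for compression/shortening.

-30.4 MPa

A_2 = 136.7 mm².
Equal strain + equilibrium ⇒ each member carries load in proportion to AE: A₁E₁ = 108600000 N, A₂E₂ = 26660000 N, ΣAE = 135300000 N.
σ₁ = P·E₁/ΣAE = -59400·69200/135300000 = -30.38 MPa.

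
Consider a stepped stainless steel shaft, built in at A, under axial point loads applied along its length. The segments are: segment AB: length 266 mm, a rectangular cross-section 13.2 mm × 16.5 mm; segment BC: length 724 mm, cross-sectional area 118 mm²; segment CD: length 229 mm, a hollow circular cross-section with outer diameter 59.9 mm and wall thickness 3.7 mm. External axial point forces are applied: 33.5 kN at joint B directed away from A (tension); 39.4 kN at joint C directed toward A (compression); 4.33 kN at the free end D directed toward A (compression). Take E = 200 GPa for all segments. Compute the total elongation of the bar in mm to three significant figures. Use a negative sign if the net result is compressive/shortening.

Internal axial forces (sectioning from the free end, tension +): N_CD = -4.33 kN, N_BC = -43.73 kN, N_AB = -10.23 kN.
A_AB = 217.8 mm².
A_CD = 653.3 mm².
δ_AB = -10230·266/(217.8·200000) = -0.06247 mm
δ_BC = -43730·724/(118·200000) = -1.342 mm
δ_CD = -4330·229/(653.3·200000) = -0.007589 mm
δ = Σδ_i = -1.412 mm.

-1.41 mm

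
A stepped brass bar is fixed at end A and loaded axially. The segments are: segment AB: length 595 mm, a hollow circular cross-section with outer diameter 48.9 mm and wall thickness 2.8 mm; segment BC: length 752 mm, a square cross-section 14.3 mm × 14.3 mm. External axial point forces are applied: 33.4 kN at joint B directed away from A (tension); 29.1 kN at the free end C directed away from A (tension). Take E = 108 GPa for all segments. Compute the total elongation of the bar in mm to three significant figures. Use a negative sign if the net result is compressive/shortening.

1.84 mm

Internal axial forces (sectioning from the free end, tension +): N_BC = 29.1 kN, N_AB = 62.5 kN.
A_AB = 405.5 mm².
A_BC = 204.5 mm².
δ_AB = 62500·595/(405.5·108000) = 0.8491 mm
δ_BC = 29100·752/(204.5·108000) = 0.9909 mm
δ = Σδ_i = 1.84 mm.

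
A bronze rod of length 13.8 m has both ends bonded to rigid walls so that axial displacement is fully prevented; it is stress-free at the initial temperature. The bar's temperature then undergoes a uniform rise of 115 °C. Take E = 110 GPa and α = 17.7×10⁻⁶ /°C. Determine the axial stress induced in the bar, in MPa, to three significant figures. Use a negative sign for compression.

-224 MPa

Free thermal expansion αLΔT = 17.7e-6 · 13800 · 115 = 28.09 mm.
The walls impose strain ε = −(28.09)/13800 = -2.0355e-03; σ = Eε = 110000 · -2.0355e-03 = -223.9 MPa.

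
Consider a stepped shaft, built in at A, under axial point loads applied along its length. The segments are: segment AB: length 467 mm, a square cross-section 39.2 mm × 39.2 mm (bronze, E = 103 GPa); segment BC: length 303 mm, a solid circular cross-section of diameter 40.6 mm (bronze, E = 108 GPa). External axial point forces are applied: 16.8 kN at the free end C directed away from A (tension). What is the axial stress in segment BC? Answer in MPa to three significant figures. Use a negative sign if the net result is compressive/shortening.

Internal axial forces (sectioning from the free end, tension +): N_BC = 16.8 kN, N_AB = 16.8 kN.
A_BC = 1295 mm².
σ_BC = N_BC/A_BC = 16800/1295 = 12.98 MPa.

13.0 MPa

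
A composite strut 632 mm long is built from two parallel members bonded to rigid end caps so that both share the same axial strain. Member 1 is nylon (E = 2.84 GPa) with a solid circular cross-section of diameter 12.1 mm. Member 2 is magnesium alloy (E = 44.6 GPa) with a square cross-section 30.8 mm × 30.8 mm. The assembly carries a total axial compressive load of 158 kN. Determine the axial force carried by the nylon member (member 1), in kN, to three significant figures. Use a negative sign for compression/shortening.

A_1 = 115 mm².
A_2 = 948.6 mm².
Equal strain + equilibrium ⇒ each member carries load in proportion to AE: A₁E₁ = 326600 N, A₂E₂ = 42310000 N, ΣAE = 42640000 N.
F₁ = P·A₁E₁/ΣAE = -158000·326600/42640000 = -1210 N.

-1.21 kN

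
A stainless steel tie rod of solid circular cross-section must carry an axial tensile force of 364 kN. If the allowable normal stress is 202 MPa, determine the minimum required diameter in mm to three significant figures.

47.9 mm

Required area A ≥ P/σ_allow = 364000/202 = 1802 mm².
For a solid circular section, d ≥ √(4A/π) = 47.9 mm.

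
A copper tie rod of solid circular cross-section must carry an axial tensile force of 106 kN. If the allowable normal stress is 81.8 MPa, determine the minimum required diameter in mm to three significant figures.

40.6 mm

Required area A ≥ P/σ_allow = 106000/81.8 = 1296 mm².
For a solid circular section, d ≥ √(4A/π) = 40.62 mm.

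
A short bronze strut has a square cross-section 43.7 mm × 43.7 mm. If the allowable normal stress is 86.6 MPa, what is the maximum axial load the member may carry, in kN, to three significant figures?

165 kN

A = 1910 mm².
P_max = σ_allow · A = 86.6 · 1910 = 165400 N = 165.4 kN.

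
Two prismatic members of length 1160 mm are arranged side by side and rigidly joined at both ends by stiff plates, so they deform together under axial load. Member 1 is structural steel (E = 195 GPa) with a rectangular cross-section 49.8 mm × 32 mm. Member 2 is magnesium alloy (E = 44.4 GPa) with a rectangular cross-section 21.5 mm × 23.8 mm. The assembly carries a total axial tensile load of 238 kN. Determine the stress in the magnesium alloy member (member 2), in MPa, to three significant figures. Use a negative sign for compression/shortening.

31.7 MPa

A_1 = 1594 mm².
A_2 = 511.7 mm².
Equal strain + equilibrium ⇒ each member carries load in proportion to AE: A₁E₁ = 310800000 N, A₂E₂ = 22720000 N, ΣAE = 333500000 N.
σ₂ = P·E₂/ΣAE = 238000·44400/333500000 = 31.69 MPa.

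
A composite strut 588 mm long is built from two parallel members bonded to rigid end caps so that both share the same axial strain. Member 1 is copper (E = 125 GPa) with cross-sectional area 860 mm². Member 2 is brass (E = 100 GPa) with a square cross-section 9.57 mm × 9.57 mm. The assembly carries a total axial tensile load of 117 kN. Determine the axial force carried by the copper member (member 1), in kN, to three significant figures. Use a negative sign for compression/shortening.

108 kN

A_2 = 91.58 mm².
Equal strain + equilibrium ⇒ each member carries load in proportion to AE: A₁E₁ = 107500000 N, A₂E₂ = 9158000 N, ΣAE = 116700000 N.
F₁ = P·A₁E₁/ΣAE = 117000·107500000/116700000 = 107800 N.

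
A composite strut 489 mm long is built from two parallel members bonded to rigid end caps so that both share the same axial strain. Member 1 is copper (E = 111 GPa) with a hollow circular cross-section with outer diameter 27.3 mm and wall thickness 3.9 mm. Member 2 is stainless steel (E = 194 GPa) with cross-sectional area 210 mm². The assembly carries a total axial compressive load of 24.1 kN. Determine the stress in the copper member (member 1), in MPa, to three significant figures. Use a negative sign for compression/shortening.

A_1 = 286.7 mm².
Equal strain + equilibrium ⇒ each member carries load in proportion to AE: A₁E₁ = 31820000 N, A₂E₂ = 40740000 N, ΣAE = 72560000 N.
σ₁ = P·E₁/ΣAE = -24100·111000/72560000 = -36.87 MPa.

-36.9 MPa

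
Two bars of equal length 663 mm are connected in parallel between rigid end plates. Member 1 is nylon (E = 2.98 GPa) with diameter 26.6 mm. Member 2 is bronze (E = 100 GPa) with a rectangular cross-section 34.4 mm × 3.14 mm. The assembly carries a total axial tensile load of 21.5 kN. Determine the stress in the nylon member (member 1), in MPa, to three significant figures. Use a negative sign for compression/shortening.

A_1 = 555.7 mm².
A_2 = 108 mm².
Equal strain + equilibrium ⇒ each member carries load in proportion to AE: A₁E₁ = 1656000 N, A₂E₂ = 10800000 N, ΣAE = 12460000 N.
σ₁ = P·E₁/ΣAE = 21500·2980/12460000 = 5.143 MPa.

5.14 MPa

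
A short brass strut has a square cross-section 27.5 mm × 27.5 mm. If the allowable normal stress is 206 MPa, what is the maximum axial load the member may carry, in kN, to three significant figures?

A = 756.2 mm².
P_max = σ_allow · A = 206 · 756.2 = 155800 N = 155.8 kN.

156 kN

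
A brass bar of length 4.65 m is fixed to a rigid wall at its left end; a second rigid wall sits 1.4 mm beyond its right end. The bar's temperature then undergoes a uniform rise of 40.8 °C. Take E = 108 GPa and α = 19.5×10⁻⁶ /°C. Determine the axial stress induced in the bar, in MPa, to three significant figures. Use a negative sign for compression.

-53.4 MPa

Free thermal expansion αLΔT = 19.5e-6 · 4650 · 40.8 = 3.7 mm.
The walls engage after the gap closes; constrained expansion = 3.7 − 1.4 = 2.3 mm.
The walls impose strain ε = −(2.3)/4650 = -4.9452e-04; σ = Eε = 108000 · -4.9452e-04 = -53.41 MPa.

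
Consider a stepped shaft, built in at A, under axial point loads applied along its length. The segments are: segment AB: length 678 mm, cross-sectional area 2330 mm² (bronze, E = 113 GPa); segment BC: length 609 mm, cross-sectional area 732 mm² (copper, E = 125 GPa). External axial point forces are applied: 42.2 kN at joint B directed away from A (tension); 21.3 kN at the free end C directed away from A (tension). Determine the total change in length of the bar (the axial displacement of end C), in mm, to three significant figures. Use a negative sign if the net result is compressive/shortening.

0.305 mm

Internal axial forces (sectioning from the free end, tension +): N_BC = 21.3 kN, N_AB = 63.5 kN.
δ_AB = 63500·678/(2330·113000) = 0.1635 mm
δ_BC = 21300·609/(732·125000) = 0.1418 mm
δ = Σδ_i = 0.3053 mm.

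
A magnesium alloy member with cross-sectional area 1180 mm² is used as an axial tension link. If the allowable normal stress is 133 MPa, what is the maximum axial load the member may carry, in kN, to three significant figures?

P_max = σ_allow · A = 133 · 1180 = 156900 N = 156.9 kN.

157 kN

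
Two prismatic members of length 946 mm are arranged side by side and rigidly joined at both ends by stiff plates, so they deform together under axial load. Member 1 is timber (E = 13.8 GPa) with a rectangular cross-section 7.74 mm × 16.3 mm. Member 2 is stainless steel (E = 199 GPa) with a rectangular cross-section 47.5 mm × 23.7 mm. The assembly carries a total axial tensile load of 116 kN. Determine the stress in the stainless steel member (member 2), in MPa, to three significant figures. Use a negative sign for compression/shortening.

A_1 = 126.2 mm².
A_2 = 1126 mm².
Equal strain + equilibrium ⇒ each member carries load in proportion to AE: A₁E₁ = 1741000 N, A₂E₂ = 224000000 N, ΣAE = 225800000 N.
σ₂ = P·E₂/ΣAE = 116000·199000/225800000 = 102.2 MPa.

102 MPa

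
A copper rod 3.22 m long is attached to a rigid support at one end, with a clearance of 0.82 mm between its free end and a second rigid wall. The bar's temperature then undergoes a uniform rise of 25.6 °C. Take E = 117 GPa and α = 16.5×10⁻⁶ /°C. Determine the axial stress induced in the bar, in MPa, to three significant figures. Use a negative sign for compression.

-19.6 MPa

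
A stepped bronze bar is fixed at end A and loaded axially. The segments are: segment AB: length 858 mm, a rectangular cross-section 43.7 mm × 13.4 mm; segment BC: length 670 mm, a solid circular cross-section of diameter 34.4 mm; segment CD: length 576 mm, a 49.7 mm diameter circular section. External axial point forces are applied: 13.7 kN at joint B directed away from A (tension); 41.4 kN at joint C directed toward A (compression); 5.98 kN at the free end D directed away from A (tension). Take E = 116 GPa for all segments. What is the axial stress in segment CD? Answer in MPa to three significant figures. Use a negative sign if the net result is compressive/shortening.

Internal axial forces (sectioning from the free end, tension +): N_CD = 5.98 kN, N_BC = -35.42 kN, N_AB = -21.72 kN.
A_CD = 1940 mm².
σ_CD = N_CD/A_CD = 5980/1940 = 3.082 MPa.

3.08 MPa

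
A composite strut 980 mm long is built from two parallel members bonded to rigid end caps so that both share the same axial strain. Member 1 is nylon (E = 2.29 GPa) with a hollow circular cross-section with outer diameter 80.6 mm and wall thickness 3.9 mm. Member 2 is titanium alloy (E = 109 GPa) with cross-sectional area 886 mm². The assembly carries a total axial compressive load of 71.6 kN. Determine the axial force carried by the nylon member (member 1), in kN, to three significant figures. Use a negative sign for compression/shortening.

A_1 = 939.7 mm².
Equal strain + equilibrium ⇒ each member carries load in proportion to AE: A₁E₁ = 2152000 N, A₂E₂ = 96570000 N, ΣAE = 98730000 N.
F₁ = P·A₁E₁/ΣAE = -71600·2152000/98730000 = -1561 N.

-1.56 kN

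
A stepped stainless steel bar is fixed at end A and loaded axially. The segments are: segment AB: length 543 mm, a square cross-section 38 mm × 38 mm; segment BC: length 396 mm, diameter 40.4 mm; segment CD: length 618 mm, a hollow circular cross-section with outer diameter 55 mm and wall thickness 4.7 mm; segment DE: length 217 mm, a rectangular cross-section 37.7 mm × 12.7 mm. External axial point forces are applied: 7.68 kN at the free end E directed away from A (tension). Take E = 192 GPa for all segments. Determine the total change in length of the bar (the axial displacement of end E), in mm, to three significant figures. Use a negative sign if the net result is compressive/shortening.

0.0788 mm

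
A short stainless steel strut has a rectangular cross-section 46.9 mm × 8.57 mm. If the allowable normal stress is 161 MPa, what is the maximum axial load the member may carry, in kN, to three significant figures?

A = 401.9 mm².
P_max = σ_allow · A = 161 · 401.9 = 64710 N = 64.71 kN.

64.7 kN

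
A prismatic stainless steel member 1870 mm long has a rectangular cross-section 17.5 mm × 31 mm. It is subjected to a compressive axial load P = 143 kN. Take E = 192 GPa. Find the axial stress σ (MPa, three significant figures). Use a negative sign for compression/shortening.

-264 MPa

A = 542.5 mm².
σ = N/A = -143000/542.5 = -263.6 MPa.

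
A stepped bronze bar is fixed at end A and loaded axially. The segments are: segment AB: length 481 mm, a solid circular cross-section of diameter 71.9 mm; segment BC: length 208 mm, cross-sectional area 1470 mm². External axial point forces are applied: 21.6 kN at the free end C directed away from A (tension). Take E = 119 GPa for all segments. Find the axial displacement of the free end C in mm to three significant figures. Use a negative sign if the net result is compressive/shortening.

0.0472 mm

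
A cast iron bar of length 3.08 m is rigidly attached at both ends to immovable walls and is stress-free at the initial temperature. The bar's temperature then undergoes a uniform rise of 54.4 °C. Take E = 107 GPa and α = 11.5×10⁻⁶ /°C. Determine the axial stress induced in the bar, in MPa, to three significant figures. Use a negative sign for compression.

-66.9 MPa

Free thermal expansion αLΔT = 11.5e-6 · 3080 · 54.4 = 1.927 mm.
The walls impose strain ε = −(1.927)/3080 = -6.2560e-04; σ = Eε = 107000 · -6.2560e-04 = -66.94 MPa.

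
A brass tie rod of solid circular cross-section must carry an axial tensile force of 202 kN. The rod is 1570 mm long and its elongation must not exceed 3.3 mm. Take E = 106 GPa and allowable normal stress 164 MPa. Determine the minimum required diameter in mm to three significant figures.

39.6 mm

Required area A ≥ P/σ_allow = 202000/164 = 1232 mm².
For a solid circular section, d ≥ √(4A/π) = 39.6 mm.
Elongation limit: A ≥ PL/(Eδ_allow) = 202000·1570/(106000·3.3) = 906.6 mm² ⇒ d ≥ 33.98 mm.
The stress limit governs.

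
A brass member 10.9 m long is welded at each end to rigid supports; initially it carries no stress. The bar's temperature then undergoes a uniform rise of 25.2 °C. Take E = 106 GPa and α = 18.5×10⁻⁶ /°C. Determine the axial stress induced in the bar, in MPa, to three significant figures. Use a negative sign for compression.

Free thermal expansion αLΔT = 18.5e-6 · 10900 · 25.2 = 5.082 mm.
The walls impose strain ε = −(5.082)/10900 = -4.6620e-04; σ = Eε = 106000 · -4.6620e-04 = -49.42 MPa.

-49.4 MPa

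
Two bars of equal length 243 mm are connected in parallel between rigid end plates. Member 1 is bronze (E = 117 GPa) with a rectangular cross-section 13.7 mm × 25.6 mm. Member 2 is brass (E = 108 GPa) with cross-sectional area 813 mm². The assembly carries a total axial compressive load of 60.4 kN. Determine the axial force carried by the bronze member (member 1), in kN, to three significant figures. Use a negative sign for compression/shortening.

-19.2 kN

A_1 = 350.7 mm².
Equal strain + equilibrium ⇒ each member carries load in proportion to AE: A₁E₁ = 41030000 N, A₂E₂ = 87800000 N, ΣAE = 128800000 N.
F₁ = P·A₁E₁/ΣAE = -60400·41030000/128800000 = -19240 N.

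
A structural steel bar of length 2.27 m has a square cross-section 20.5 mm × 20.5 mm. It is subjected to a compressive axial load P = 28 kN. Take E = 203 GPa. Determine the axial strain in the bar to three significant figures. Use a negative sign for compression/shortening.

-3.28e-04

A = 420.2 mm².
σ = N/A = -66.63 MPa; ε = σ/E = -66.63/203000 = -3.282e-04.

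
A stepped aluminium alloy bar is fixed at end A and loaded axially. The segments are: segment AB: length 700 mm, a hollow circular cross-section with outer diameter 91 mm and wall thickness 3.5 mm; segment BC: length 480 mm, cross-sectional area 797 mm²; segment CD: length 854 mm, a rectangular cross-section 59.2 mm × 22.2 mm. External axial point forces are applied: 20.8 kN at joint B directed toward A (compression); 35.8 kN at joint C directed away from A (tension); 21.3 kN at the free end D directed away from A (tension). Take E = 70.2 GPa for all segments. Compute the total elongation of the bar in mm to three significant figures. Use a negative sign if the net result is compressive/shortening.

Internal axial forces (sectioning from the free end, tension +): N_CD = 21.3 kN, N_BC = 57.1 kN, N_AB = 36.3 kN.
A_AB = 962.1 mm².
A_CD = 1314 mm².
δ_AB = 36300·700/(962.1·70200) = 0.3762 mm
δ_BC = 57100·480/(797·70200) = 0.4899 mm
δ_CD = 21300·854/(1314·70200) = 0.1972 mm
δ = Σδ_i = 1.063 mm.

1.06 mm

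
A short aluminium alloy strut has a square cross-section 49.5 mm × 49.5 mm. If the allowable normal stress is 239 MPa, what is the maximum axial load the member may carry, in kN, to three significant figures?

586 kN

A = 2450 mm².
P_max = σ_allow · A = 239 · 2450 = 585600 N = 585.6 kN.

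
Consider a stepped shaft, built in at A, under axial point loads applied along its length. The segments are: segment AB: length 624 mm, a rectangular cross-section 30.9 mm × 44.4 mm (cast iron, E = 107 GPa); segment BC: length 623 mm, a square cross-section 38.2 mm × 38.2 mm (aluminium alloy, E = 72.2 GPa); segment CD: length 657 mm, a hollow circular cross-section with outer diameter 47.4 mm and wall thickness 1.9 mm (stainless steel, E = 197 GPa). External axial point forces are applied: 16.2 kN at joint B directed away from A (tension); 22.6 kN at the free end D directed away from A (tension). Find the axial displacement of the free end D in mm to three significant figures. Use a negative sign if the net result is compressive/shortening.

0.576 mm

Internal axial forces (sectioning from the free end, tension +): N_CD = 22.6 kN, N_BC = 22.6 kN, N_AB = 38.8 kN.
A_AB = 1372 mm².
A_BC = 1459 mm².
A_CD = 271.6 mm².
δ_AB = 38800·624/(1372·107000) = 0.1649 mm
δ_BC = 22600·623/(1459·72200) = 0.1336 mm
δ_CD = 22600·657/(271.6·197000) = 0.2775 mm
δ = Σδ_i = 0.5761 mm.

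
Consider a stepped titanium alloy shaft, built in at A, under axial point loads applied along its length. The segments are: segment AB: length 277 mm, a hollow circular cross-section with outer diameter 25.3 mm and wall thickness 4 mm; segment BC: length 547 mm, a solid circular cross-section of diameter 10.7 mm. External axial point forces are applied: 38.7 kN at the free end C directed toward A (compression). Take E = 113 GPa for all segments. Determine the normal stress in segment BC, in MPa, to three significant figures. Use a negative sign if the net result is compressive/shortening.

-430 MPa

Internal axial forces (sectioning from the free end, tension +): N_BC = -38.7 kN, N_AB = -38.7 kN.
A_BC = 89.92 mm².
σ_BC = N_BC/A_BC = -38700/89.92 = -430.4 MPa.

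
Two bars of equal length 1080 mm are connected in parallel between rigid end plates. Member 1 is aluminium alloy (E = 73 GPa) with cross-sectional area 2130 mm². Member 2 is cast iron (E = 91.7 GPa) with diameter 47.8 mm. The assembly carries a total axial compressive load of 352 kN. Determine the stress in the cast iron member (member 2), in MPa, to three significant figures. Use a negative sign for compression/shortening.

-101 MPa

A_2 = 1795 mm².
Equal strain + equilibrium ⇒ each member carries load in proportion to AE: A₁E₁ = 155500000 N, A₂E₂ = 164600000 N, ΣAE = 320000000 N.
σ₂ = P·E₂/ΣAE = -352000·91700/320000000 = -100.9 MPa.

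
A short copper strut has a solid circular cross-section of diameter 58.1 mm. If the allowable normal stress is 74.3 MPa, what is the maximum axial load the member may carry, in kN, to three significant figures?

A = 2651 mm².
P_max = σ_allow · A = 74.3 · 2651 = 197000 N = 197 kN.

197 kN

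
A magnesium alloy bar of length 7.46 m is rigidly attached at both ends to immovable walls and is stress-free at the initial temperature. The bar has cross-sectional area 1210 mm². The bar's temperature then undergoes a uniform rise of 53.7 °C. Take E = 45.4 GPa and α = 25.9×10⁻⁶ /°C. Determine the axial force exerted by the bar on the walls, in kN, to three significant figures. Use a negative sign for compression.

Free thermal expansion αLΔT = 25.9e-6 · 7460 · 53.7 = 10.38 mm.
The walls impose strain ε = −(10.38)/7460 = -1.3908e-03; σ = Eε = 45400 · -1.3908e-03 = -63.14 MPa.
Wall reaction R = σ·A = -63.14·1210 = -76400 N = -76.4 kN.

-76.4 kN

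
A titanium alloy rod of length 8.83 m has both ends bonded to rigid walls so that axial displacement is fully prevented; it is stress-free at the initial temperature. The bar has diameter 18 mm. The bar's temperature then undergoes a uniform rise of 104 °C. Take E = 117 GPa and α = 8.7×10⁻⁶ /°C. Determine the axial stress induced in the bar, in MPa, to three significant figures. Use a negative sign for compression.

-106 MPa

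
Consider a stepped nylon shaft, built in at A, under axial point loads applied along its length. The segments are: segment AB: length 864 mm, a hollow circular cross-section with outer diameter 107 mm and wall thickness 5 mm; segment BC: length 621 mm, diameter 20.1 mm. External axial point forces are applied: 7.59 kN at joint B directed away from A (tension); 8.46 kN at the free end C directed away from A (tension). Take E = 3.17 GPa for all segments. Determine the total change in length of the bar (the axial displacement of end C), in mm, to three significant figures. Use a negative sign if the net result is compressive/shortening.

7.95 mm

Internal axial forces (sectioning from the free end, tension +): N_BC = 8.46 kN, N_AB = 16.05 kN.
A_AB = 1602 mm².
A_BC = 317.3 mm².
δ_AB = 16050·864/(1602·3170) = 2.73 mm
δ_BC = 8460·621/(317.3·3170) = 5.223 mm
δ = Σδ_i = 7.953 mm.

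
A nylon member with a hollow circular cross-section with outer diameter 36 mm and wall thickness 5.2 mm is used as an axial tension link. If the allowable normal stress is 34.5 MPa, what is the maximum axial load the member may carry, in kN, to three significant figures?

A = 503.2 mm².
P_max = σ_allow · A = 34.5 · 503.2 = 17360 N = 17.36 kN.

17.4 kN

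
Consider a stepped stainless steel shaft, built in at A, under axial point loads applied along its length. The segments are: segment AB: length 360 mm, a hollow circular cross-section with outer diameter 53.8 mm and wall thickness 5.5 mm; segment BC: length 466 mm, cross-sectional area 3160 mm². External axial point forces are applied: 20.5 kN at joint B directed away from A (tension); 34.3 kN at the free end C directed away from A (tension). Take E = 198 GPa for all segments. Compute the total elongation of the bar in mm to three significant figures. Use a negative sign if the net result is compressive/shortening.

Internal axial forces (sectioning from the free end, tension +): N_BC = 34.3 kN, N_AB = 54.8 kN.
A_AB = 834.6 mm².
δ_AB = 54800·360/(834.6·198000) = 0.1194 mm
δ_BC = 34300·466/(3160·198000) = 0.02555 mm
δ = Σδ_i = 0.1449 mm.

0.145 mm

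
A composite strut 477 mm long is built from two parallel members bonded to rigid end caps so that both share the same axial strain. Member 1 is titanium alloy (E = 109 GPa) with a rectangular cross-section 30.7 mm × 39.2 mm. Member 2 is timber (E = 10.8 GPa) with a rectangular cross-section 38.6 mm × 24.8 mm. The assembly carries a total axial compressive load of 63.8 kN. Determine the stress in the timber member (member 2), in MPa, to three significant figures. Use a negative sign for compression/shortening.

-4.87 MPa

A_1 = 1203 mm².
A_2 = 957.3 mm².
Equal strain + equilibrium ⇒ each member carries load in proportion to AE: A₁E₁ = 131200000 N, A₂E₂ = 10340000 N, ΣAE = 141500000 N.
σ₂ = P·E₂/ΣAE = -63800·10800/141500000 = -4.869 MPa.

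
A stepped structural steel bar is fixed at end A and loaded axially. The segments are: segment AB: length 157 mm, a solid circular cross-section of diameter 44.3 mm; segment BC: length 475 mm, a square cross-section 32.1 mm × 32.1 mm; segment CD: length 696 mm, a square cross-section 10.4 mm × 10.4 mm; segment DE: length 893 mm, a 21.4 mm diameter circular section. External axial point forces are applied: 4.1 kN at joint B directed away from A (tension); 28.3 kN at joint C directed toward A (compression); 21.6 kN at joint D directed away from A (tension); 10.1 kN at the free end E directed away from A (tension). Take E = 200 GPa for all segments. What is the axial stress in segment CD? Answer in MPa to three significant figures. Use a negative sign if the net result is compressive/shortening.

293 MPa

Internal axial forces (sectioning from the free end, tension +): N_DE = 10.1 kN, N_CD = 31.7 kN, N_BC = 3.4 kN, N_AB = 7.5 kN.
A_CD = 108.2 mm².
σ_CD = N_CD/A_CD = 31700/108.2 = 293.1 MPa.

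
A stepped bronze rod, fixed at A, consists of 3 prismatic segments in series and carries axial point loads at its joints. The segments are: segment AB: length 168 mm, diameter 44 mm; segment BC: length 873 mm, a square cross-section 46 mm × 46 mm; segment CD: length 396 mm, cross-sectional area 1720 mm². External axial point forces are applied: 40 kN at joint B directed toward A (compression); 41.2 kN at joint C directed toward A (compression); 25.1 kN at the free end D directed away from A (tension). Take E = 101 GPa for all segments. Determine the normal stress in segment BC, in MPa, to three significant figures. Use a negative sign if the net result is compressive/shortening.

-7.61 MPa

Internal axial forces (sectioning from the free end, tension +): N_CD = 25.1 kN, N_BC = -16.1 kN, N_AB = -56.1 kN.
A_BC = 2116 mm².
σ_BC = N_BC/A_BC = -16100/2116 = -7.609 MPa.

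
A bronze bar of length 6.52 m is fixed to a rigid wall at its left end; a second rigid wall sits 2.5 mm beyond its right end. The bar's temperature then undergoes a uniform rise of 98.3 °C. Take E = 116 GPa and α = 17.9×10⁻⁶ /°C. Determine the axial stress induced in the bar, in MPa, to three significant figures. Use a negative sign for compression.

Free thermal expansion αLΔT = 17.9e-6 · 6520 · 98.3 = 11.47 mm.
The walls engage after the gap closes; constrained expansion = 11.47 − 2.5 = 8.972 mm.
The walls impose strain ε = −(8.972)/6520 = -1.3761e-03; σ = Eε = 116000 · -1.3761e-03 = -159.6 MPa.

-160 MPa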